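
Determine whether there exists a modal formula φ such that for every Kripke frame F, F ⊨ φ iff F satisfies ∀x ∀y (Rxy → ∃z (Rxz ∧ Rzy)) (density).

Yes, by □□q → □q

Yes: it is density, defined by the C4 schema □□q → □q.
Suppose □□q→□q is valid. Take Rxy and set V(q)={w : xR²w}. Then □□q at x, so □q at x, so q at y, i.e. ∃z(Rxz∧Rzy).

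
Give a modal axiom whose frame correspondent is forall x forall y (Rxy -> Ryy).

□(□q → q)

This is shift-reflexivity; the standard corresponding axiom is T□: □(□q → q).
Suppose □(□q→q) is valid. Take Rxy and set V(q)={w : Ryw}. Then at y, □q holds; since □(□q→q) at x, □q→q at y, so q at y, i.e. Ryy.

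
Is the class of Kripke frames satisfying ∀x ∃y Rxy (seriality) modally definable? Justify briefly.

Yes, by □r → ◇r

This is a Sahlqvist condition; the D axiom □r → ◇r defines it.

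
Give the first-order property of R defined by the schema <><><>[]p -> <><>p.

forall x forall y (x R^3 y -> exists w (yRw & x R^2 w))

This is a Sahlqvist (Geach-type) schema ◇^3□^1p → □^0◇^2p.
Minimal-valuation argument: fix x; take any y with xR^3y and any z with xR^0z. Set V(p) to the set of worlds R-reachable from y in exactly 1 step. Then □^1p holds at y, so the antecedent holds at x; validity forces ◇^2p at z, giving a w with zR^2w and yR^1w.
First-order correspondent: forall x forall y (x R^3 y -> exists w (yRw & x R^2 w)).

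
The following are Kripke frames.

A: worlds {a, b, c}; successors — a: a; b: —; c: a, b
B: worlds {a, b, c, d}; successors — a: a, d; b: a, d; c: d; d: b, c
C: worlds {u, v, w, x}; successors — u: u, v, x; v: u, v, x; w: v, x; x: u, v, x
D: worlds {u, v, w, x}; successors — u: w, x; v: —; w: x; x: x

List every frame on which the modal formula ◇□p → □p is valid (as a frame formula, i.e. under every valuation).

C

Frame correspondent (Sahlqvist): ∀x ∀y ∀z (Rxy ∧ Rxz → Ryz) — i.e. the Euclidean property.
A: fails — Rca and Rcb but not Rab.
B: fails — Rad and Raa but not Rda.
C: holds.
D: fails — Ruw and Ruw but not Rww.
Valid on: C.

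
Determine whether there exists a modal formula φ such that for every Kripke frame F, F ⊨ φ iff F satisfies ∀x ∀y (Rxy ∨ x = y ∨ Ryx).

Modal frame validity is preserved under disjoint unions.
Take 2 disjoint single-world reflexive frames: each is trivially connected, but their disjoint union has 2 worlds with no edge between distinct components, so it is not connected.
So the class is not modally definable.

Not modally definable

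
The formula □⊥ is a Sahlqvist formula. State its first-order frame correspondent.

emptiness of R: ∀x ∀y ¬Rxy

□⊥ is valid iff no world has any successor (otherwise □⊥ fails at any world with one).
Conversely, any frame satisfying ∀x ∀y ¬Rxy validates the schema.
So the correspondent is emptiness of R.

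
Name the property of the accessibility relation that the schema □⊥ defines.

□⊥ is valid iff no world has any successor (otherwise □⊥ fails at any world with one).

emptiness of R: ∀x ∀y ¬Rxy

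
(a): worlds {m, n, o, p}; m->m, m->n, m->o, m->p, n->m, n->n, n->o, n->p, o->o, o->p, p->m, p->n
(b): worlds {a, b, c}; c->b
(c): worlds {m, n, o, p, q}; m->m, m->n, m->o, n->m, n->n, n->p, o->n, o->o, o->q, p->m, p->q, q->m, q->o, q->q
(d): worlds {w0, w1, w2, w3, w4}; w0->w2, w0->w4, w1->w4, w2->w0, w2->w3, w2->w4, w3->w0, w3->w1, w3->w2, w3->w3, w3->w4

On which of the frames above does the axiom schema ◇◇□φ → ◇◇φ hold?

(a), (b), (c)

Frame correspondent (Sahlqvist): ∀x ∀y (xR²y → ∃w (yRw ∧ xR²w)) — i.e. a generalized confluence (Geach) condition.
(a): ✓.
(b): ✓.
(c): ✓.
(d): fails — w0R²w4 but no w with w4Rw and w0R²w.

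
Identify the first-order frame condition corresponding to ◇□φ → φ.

This is frame-equivalent to φ → □◇φ (substitute ¬φ for φ and contrapose).
Suppose φ→□◇φ is valid. Take Rxy and set V(φ)={x}. Then φ at x, so □◇φ at x, so ◇φ at y, so some z with Ryz has φ; z=x, i.e. Ryx.

Symmetry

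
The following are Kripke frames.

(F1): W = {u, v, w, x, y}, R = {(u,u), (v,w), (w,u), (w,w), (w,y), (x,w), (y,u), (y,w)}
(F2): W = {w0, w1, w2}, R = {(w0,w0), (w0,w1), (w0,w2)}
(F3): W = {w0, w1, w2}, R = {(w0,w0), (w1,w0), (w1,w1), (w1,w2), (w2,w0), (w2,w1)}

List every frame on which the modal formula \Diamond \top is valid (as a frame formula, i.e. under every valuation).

Frame correspondent (Sahlqvist): \forall x \exists y Rxy — i.e. seriality.
(F1): condition met.
(F2): fails — world w1 has no successor.
(F3): condition met.
Valid on: (F1), (F3).

(F1), (F3)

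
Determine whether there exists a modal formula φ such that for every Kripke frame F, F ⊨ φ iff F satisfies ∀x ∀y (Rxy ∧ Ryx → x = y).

Not modally definable

If a class were modally definable it would be closed under surjective bounded morphisms (Goldblatt–Thomason).
The 4-cycle (worlds s,t,u,v with s→t→u→v→s) is antisymmetric. Sending even-indexed worlds to • and odd-indexed worlds to ∘ is a surjective bounded morphism onto the two-world frame with •↔∘, which is not antisymmetric.
Hence antisymmetry is not modally definable.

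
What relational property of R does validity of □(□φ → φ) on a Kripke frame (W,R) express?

shift-reflexivity: ∀x ∀y (Rxy → Ryy)

This schema is the T□ axiom.
It corresponds to shift-reflexivity: ∀x ∀y (Rxy → Ryy).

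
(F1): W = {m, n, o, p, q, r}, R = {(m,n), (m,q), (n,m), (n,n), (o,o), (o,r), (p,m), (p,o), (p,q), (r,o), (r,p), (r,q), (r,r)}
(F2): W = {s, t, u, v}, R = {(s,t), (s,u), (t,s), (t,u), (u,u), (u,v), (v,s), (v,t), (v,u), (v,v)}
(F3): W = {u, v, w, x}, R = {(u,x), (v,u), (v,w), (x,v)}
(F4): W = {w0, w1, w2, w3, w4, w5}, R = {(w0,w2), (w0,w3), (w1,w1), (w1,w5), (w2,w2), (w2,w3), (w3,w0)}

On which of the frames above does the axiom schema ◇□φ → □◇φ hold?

Frame correspondent (Sahlqvist): ∀x ∀y ∀z (Rxy ∧ Rxz → ∃w (Ryw ∧ Rzw)) — i.e. convergence.
(F1): fails — Rmq and Rmq but q and q have no common successor.
(F2): condition met.
(F3): fails — Rvu and Rvw but u and w have no common successor.
(F4): fails — Rw0w2 and Rw0w3 but w2 and w3 have no common successor.
Valid on: (F2).

(F2)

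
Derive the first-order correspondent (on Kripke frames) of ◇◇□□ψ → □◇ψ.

This is a Sahlqvist (Geach-type) schema ◇^2□^2ψ → □^1◇^1ψ.
Minimal-valuation argument: fix x; take any y with xR^2y and any z with xR^1z. Set V(ψ) to the set of worlds R-reachable from y in exactly 2 steps. Then □^2ψ holds at y, so the antecedent holds at x; validity forces ◇^1ψ at z, giving a w with zR^1w and yR^2w.
First-order correspondent: ∀x ∀y ∀z ((xR²y ∧ xRz) → ∃w (yR²w ∧ zRw)).

∀x ∀y ∀z ((xR²y ∧ xRz) → ∃w (yR²w ∧ zRw))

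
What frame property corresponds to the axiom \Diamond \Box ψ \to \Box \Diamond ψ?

This is the .2 axiom.
Its frame correspondent is convergence — \forall x \forall y \forall z (Rxy \wedge Rxz \to \exists w (Ryw \wedge Rzw)).

Convergence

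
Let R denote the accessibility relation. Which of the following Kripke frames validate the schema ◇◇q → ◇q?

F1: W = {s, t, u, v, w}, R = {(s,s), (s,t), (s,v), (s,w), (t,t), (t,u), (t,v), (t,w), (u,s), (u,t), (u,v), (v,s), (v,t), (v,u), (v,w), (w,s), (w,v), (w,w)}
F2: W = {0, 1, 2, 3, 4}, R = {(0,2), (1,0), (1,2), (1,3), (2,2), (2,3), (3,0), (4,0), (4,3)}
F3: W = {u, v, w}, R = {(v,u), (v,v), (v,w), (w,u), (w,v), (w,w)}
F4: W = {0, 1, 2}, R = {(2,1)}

This is the axiom for transitivity; its first-order frame correspondent is ∀x ∀y ∀z (Rxy ∧ Ryz → Rxz).
F1: fails — Ruv and Rvw but not Ruw.
F2: fails — R02 and R23 but not R03.
F3: ✓.
F4: ✓.

F3, F4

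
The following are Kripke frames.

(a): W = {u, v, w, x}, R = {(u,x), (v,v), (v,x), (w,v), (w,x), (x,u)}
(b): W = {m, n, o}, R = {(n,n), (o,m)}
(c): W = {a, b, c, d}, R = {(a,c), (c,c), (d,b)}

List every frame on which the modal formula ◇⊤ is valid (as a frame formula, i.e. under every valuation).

The schema corresponds to seriality: ∀x ∃y Rxy.
(a): ✓.
(b): fails — world m has no successor.
(c): fails — world b has no successor.

(a)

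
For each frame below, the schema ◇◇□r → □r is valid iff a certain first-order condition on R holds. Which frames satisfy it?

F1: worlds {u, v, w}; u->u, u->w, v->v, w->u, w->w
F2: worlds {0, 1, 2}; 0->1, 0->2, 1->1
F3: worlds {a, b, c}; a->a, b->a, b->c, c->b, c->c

Frame correspondent (Sahlqvist): ∀x ∀y ∀z ((xR²y ∧ xRz) → ∃w (yRw ∧ z = w)) — i.e. a generalized confluence (Geach) condition.
F1: holds.
F2: fails — 0R²1, 0R2 but no w with 1Rw and 2=w.
F3: fails — bR²a, bRc but no w with aRw and c=w.
Valid on: F1.

F1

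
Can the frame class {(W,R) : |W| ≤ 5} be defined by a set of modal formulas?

Modal frame validity is preserved under disjoint unions.
Any modal formula valid on each of 6 disjoint one-world frames is valid on their disjoint union (validity is preserved under disjoint unions). Each one-world frame has |W|=1≤5, but the union has |W|=6.
So the class is not modally definable.

Not definable by any modal formula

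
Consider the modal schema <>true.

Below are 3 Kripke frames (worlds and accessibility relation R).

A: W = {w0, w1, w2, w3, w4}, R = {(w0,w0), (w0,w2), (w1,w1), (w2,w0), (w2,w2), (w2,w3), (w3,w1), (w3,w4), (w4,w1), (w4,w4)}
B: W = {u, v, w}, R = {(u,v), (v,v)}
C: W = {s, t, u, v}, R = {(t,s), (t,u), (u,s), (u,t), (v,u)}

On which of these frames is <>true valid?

This is the axiom for seriality; its first-order frame correspondent is forall x exists y Rxy.
A: holds.
B: fails — world w has no successor.
C: fails — world s has no successor.

A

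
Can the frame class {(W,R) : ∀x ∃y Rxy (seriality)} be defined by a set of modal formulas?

Yes, by □p → ◇p

Yes: it is seriality, defined by the D schema □p → ◇p.
Suppose □p→◇p is valid. At any x set V(p)=W. Then □p at x, so ◇p at x, so x has a successor.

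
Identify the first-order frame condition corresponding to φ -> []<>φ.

Symmetry

Suppose φ→□◇φ is valid. Take Rxy and set V(φ)={x}. Then φ at x, so □◇φ at x, so ◇φ at y, so some z with Ryz has φ; z=x, i.e. Ryx.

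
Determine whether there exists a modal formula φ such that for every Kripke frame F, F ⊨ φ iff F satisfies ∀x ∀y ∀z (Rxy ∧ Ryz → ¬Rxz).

Not modally definable

If a class were modally definable it would be closed under surjective bounded morphisms (Goldblatt–Thomason).
The 5-cycle (worlds s,t,u,v,w with s→t→u→v→w→s) is intransitive. Mapping every world to a single reflexive point • is a surjective bounded morphism; the reflexive point is not intransitive (R••∧R•• but R••).
So the class is not modally definable.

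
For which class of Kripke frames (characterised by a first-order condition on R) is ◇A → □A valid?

partial functionality: ∀x ∀y ∀z (Rxy ∧ Rxz → y = z)

Suppose ◇A→□A is valid. Take Rxy, Rxz and set V(A)={y}. Then ◇A at x, so □A at x, so A at z, i.e. z=y.
Conversely, on a frame with partial functionality the schema holds at every world under every valuation.
So the correspondent is partial functionality.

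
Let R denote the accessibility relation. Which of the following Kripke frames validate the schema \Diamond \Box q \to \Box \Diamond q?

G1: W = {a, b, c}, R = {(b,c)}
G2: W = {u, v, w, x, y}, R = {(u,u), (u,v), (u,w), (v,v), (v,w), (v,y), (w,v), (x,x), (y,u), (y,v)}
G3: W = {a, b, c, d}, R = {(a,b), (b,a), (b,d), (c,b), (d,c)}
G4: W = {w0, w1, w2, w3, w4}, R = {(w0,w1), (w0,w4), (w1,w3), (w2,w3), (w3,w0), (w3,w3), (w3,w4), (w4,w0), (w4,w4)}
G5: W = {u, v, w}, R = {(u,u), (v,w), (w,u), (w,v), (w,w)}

G2

Frame correspondent (Sahlqvist): \forall x \forall y \forall z (Rxy \wedge Rxz \to \exists w (Ryw \wedge Rzw)) — i.e. convergence.
G1: fails — Rbc and Rbc but c and c have no common successor.
G2: condition met.
G3: fails — Rba and Rbd but a and d have no common successor.
G4: fails — Rw0w4 and Rw0w1 but w4 and w1 have no common successor.
G5: fails — Rwu and Rwv but u and v have no common successor.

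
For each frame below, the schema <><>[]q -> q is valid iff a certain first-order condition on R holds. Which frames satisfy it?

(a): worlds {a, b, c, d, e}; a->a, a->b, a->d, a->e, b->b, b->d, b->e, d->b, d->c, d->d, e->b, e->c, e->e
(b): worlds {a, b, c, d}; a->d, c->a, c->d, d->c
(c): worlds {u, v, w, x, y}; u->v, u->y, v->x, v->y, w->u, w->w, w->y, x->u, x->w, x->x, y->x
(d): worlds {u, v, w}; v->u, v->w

This is the axiom for a generalized confluence (Geach) condition; its first-order frame correspondent is forall x forall y (x R^2 y -> exists w (yRw & x = w)).
(a): fails — aR²b but no w with bRw and a=w.
(b): fails — cR²c but no w with cRw and c=w.
(c): fails — uR²y but no t with yRt and u=t.
(d): holds.

(d)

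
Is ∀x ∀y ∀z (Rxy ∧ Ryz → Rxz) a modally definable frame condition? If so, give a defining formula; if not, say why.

Yes: it is transitivity, defined by the 4 schema □r → □□r.
Suppose □r→□□r is valid. Take Rxy, Ryz and set V(r)={w : Rxw}. Then □r at x, so □□r at x, so □r at y, so r at z, i.e. Rxz.

Yes — defined by □r → □□r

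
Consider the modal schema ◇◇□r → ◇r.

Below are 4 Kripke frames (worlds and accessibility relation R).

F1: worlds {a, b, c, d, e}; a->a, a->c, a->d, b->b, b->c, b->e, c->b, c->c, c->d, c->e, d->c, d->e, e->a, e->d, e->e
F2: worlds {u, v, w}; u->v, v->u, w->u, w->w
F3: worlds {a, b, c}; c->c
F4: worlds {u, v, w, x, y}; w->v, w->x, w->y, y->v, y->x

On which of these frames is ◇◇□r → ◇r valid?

Frame correspondent (Sahlqvist): ∀x ∀y (xR²y → ∃w (yRw ∧ xRw)) — i.e. a generalized confluence (Geach) condition.
F1: satisfies the condition.
F2: fails — wR²u but no t with uRt and wRt.
F3: satisfies the condition.
F4: fails — wR²v but no t with vRt and wRt.
Valid on: F1, F3.

F1, F3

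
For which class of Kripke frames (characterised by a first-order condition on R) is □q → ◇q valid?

Seriality

Suppose □q→◇q is valid. At any x set V(q)=W. Then □q at x, so ◇q at x, so x has a successor.
The converse is a direct semantic check.
So the correspondent is seriality.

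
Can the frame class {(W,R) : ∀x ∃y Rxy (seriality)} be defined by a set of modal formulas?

The condition is seriality. A defining modal formula is □p → ◇p.
Suppose □p→◇p is valid. At any x set V(p)=W. Then □p at x, so ◇p at x, so x has a successor.

Yes — defined by □p → ◇p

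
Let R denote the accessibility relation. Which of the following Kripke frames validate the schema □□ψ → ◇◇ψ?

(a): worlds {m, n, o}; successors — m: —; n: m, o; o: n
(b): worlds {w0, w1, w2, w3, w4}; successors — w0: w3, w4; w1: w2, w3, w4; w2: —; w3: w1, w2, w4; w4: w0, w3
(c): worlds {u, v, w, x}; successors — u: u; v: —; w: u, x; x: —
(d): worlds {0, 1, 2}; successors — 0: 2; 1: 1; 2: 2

(d)

The schema corresponds to a generalized confluence (Geach) condition: ∀x ∃w (xR²w ∧ xR²w).
(a): fails — at m but no w with mR²w and mR²w.
(b): fails — at w2 but no w with w2R²w and w2R²w.
(c): fails — at v but no t with vR²t and vR²t.
(d): holds.
Valid on: (d).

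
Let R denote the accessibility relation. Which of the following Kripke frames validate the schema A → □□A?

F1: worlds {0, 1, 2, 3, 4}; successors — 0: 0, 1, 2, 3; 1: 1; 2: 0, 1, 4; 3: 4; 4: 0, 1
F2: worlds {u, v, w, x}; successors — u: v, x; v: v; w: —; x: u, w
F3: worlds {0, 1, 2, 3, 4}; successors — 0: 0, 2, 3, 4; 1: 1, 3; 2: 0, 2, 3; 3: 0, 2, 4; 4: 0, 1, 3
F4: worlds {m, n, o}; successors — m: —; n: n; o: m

F4

The schema corresponds to a generalized confluence (Geach) condition: ∀x ∀z (xR²z → ∃w (x = w ∧ z = w)).
F1: fails — 0R²1 but 0 ≠ 1.
F2: fails — uR²v but u ≠ v.
F3: fails — 0R²1 but 0 ≠ 1.
F4: satisfies the condition.
Valid on: F4.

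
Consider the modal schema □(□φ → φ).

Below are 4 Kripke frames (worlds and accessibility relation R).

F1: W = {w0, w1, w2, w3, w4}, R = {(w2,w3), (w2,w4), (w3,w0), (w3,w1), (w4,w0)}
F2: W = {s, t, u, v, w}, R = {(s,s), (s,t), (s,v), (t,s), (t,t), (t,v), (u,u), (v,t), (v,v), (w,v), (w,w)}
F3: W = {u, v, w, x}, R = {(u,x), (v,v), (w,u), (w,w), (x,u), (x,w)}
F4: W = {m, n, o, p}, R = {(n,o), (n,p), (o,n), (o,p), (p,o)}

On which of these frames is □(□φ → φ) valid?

The schema corresponds to shift-reflexivity: ∀x ∀y (Rxy → Ryy).
F1: fails — Rw2w4 but not Rw4w4.
F2: holds.
F3: fails — Rwu but not Ruu.
F4: fails — Ron but not Rnn.

F2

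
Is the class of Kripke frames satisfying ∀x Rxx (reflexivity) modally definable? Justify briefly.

Yes, by □p → p

Yes: it is reflexivity, defined by the T schema □p → p.
Suppose □p→p is valid. At any x set V(p)={w : Rxw}. Then □p holds at x, so p holds at x, i.e. Rxx.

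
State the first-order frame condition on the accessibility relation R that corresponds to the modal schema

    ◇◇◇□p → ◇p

∀x ∀y (xR³y → ∃w (yRw ∧ xRw))

This is a Sahlqvist (Geach-type) schema ◇^3□^1p → □^0◇^1p.
Minimal-valuation argument: fix x; take any y with xR^3y and any z with xR^0z. Set V(p) to the set of worlds R-reachable from y in exactly 1 step. Then □^1p holds at y, so the antecedent holds at x; validity forces ◇^1p at z, giving a w with zR^1w and yR^1w.
First-order correspondent: ∀x ∀y (xR³y → ∃w (yRw ∧ xRw)).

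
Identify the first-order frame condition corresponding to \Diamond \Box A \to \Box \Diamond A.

Suppose ◇□A→□◇A is valid. Take Rxy, Rxz and set V(A)={w : Ryw}. Then □A at y so ◇□A at x, so □◇A at x, so ◇A at z, giving w with Rzw and Ryw.

convergence: \forall x \forall y \forall z (Rxy \wedge Rxz \to \exists w (Ryw \wedge Rzw))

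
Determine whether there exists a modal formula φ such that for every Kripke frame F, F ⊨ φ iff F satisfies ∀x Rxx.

Yes — defined by □p → p

This is a Sahlqvist condition; the T axiom □p → p defines it.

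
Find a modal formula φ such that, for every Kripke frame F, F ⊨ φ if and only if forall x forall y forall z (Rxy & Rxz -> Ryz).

◇s → □◇s

The condition is the Euclidean property. The 5 schema ◇s → □◇s defines it.
Suppose ◇s→□◇s is valid. Take Rxy, Rxz and set V(s)={y}. Then ◇s at x, so □◇s at x, so ◇s at z, so some w with Rzw has s; w=y, i.e. Rzy. By symmetry of the argument, Ryz.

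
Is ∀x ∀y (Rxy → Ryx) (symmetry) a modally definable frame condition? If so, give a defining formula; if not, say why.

Yes: it is symmetry, defined by the B schema q → □◇q.
Suppose q→□◇q is valid. Take Rxy and set V(q)={x}. Then q at x, so □◇q at x, so ◇q at y, so some z with Ryz has q; z=x, i.e. Ryx.

Yes — defined by q → □◇q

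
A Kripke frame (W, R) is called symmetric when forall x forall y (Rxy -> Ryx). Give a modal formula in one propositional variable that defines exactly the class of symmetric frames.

A defining formula is ψ → □◇ψ (the B axiom).
Suppose ψ→□◇ψ is valid. Take Rxy and set V(ψ)={x}. Then ψ at x, so □◇ψ at x, so ◇ψ at y, so some z with Ryz has ψ; z=x, i.e. Ryx.

ψ → □◇ψ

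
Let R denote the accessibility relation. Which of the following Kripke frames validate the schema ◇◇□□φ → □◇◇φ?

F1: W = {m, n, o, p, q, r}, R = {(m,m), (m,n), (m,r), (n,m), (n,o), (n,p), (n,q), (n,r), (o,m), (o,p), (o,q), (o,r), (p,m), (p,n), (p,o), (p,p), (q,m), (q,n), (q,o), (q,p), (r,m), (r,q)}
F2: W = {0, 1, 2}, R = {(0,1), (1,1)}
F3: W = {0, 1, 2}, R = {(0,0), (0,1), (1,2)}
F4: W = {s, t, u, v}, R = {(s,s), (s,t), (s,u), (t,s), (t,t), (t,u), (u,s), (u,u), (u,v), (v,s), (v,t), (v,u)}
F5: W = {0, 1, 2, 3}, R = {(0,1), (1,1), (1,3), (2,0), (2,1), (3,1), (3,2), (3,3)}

The schema corresponds to a generalized confluence (Geach) condition: ∀x ∀y ∀z ((xR²y ∧ xRz) → ∃w (yR²w ∧ zR²w)).
F1: holds.
F2: holds.
F3: fails — 0R²0, 0R1 but no w with 0R²w and 1R²w.
F4: holds.
F5: holds.

F1, F2, F4, F5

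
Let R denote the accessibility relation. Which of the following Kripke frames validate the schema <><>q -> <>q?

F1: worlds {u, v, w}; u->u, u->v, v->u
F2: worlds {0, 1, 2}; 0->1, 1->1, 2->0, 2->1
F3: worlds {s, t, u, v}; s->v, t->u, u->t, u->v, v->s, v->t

F2

Frame correspondent (Sahlqvist): forall x forall y forall z (Rxy & Ryz -> Rxz) — i.e. transitivity.
F1: fails — Rvu and Ruv but not Rvv.
F2: ✓.
F3: fails — Ruv and Rvs but not Rus.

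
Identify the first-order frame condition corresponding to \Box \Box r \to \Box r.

This schema is the C4 axiom.
Its frame correspondent is density — \forall x \forall y (Rxy \to \exists z (Rxz \wedge Rzy)).

density: \forall x \forall y (Rxy \to \exists z (Rxz \wedge Rzy))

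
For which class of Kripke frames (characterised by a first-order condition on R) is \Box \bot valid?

□⊥ is valid iff no world has any successor (otherwise □⊥ fails at any world with one).

Emptiness of R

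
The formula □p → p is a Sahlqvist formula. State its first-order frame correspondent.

Suppose □p→p is valid. At any x set V(p)={w : Rxw}. Then □p holds at x, so p holds at x, i.e. Rxx.

reflexivity: ∀x Rxx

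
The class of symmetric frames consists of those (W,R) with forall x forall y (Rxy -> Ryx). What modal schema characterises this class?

A defining formula is q → □◇q (the B axiom).
Suppose q→□◇q is valid. Take Rxy and set V(q)={x}. Then q at x, so □◇q at x, so ◇q at y, so some z with Ryz has q; z=x, i.e. Ryx.

q → □◇q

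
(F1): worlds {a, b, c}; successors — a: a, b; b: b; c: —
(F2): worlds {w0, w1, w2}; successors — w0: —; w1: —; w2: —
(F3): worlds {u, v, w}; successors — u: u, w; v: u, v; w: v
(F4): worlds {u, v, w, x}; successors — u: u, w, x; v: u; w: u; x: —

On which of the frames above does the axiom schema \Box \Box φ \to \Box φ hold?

This is the axiom for density; its first-order frame correspondent is \forall x \forall y (Rxy \to \exists z (Rxz \wedge Rzy)).
(F1): condition met.
(F2): condition met.
(F3): condition met.
(F4): condition met.
Valid on: (F1), (F2), (F3), (F4).

(F1), (F2), (F3), (F4)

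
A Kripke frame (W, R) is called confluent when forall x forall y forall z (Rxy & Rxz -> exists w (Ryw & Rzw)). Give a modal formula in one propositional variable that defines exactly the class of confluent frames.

The condition is convergence. The .2 schema ◇□s → □◇s defines it.
Suppose ◇□s→□◇s is valid. Take Rxy, Rxz and set V(s)={w : Ryw}. Then □s at y so ◇□s at x, so □◇s at x, so ◇s at z, giving w with Rzw and Ryw.

◇□s → □◇s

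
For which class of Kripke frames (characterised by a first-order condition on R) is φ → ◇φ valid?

Reflexivity

This is frame-equivalent to □φ → φ (substitute ¬φ for φ and contrapose).
Suppose □φ→φ is valid. At any x set V(φ)={w : Rxw}. Then □φ holds at x, so φ holds at x, i.e. Rxx.
Conversely, on a frame with reflexivity the schema holds at every world under every valuation.
So the correspondent is reflexivity.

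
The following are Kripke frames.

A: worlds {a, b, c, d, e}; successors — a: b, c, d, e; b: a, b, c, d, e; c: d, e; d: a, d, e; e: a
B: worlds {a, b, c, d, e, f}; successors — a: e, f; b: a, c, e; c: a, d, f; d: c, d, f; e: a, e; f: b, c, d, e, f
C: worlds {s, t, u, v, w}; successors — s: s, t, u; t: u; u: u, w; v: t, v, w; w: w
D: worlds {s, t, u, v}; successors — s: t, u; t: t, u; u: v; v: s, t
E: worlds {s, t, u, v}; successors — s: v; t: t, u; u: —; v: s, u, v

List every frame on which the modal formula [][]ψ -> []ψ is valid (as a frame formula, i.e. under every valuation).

The schema corresponds to density: forall x forall y (Rxy -> exists z (Rxz & Rzy)).
A: fails — Rea but no z with Rez and Rza.
B: fails — Rbc but no z with Rbz and Rzc.
C: condition met.
D: fails — Ruv but no z with Ruz and Rzv.
E: condition met.
Valid on: C, E.

C, E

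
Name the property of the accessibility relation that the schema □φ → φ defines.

Suppose □φ→φ is valid. At any x set V(φ)={w : Rxw}. Then □φ holds at x, so φ holds at x, i.e. Rxx.

Reflexivity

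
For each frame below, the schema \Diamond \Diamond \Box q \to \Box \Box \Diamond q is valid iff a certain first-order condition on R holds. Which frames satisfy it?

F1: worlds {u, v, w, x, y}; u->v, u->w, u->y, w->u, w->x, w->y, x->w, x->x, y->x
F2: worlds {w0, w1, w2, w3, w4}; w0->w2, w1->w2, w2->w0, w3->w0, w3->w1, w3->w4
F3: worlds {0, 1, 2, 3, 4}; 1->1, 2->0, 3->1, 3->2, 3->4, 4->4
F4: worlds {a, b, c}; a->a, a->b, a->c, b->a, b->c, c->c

F2, F4

Frame correspondent (Sahlqvist): \forall x \forall y \forall z ((x R^2 y \wedge x R^2 z) \to \exists w (yRw \wedge zRw)) — i.e. a generalized confluence (Geach) condition.
F1: fails — uR²u, uR²y but no t with uRt and yRt.
F2: satisfies the condition.
F3: fails — 3R²0, 3R²0 but no w with 0Rw and 0Rw.
F4: satisfies the condition.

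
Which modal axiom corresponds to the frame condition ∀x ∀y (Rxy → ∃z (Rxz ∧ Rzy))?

□□ψ → □ψ

The condition is density. The C4 schema □□ψ → □ψ defines it.
Suppose □□ψ→□ψ is valid. Take Rxy and set V(ψ)={w : xR²w}. Then □□ψ at x, so □ψ at x, so ψ at y, i.e. ∃z(Rxz∧Rzy).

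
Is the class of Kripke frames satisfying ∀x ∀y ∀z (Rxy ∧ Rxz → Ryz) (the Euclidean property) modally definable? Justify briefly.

The condition is the Euclidean property. A defining modal formula is ◇q → □◇q.
Suppose ◇q→□◇q is valid. Take Rxy, Rxz and set V(q)={y}. Then ◇q at x, so □◇q at x, so ◇q at z, so some w with Rzw has q; w=y, i.e. Rzy. By symmetry of the argument, Ryz.

Yes — defined by ◇q → □◇q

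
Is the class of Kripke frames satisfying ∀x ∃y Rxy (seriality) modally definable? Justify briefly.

Definable; □q → ◇q defines it

Yes: it is seriality, defined by the D schema □q → ◇q.
Suppose □q→◇q is valid. At any x set V(q)=W. Then □q at x, so ◇q at x, so x has a successor.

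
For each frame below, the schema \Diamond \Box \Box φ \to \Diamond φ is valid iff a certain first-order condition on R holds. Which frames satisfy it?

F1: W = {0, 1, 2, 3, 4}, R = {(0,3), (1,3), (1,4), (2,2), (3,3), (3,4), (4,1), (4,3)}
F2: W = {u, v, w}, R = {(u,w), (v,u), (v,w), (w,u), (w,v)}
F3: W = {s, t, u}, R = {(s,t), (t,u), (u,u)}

F1, F2

This is the axiom for a generalized confluence (Geach) condition; its first-order frame correspondent is \forall x \forall y (xRy \to \exists w (y R^2 w \wedge xRw)).
F1: condition met.
F2: condition met.
F3: fails — sRt but no w with tR²w and sRw.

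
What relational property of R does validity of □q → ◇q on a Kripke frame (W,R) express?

Seriality

Suppose □q→◇q is valid. At any x set V(q)=W. Then □q at x, so ◇q at x, so x has a successor.
The converse is a direct semantic check.
Frame condition: ∀x ∃y Rxy.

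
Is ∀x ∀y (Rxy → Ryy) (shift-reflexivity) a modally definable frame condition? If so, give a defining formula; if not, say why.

Definable; □(□r → r) defines it

Yes: it is shift-reflexivity, defined by the T□ schema □(□r → r).
Suppose □(□r→r) is valid. Take Rxy and set V(r)={w : Ryw}. Then at y, □r holds; since □(□r→r) at x, □r→r at y, so r at y, i.e. Ryy.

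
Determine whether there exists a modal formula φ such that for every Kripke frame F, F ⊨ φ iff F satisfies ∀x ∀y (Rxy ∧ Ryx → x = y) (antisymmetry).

No — not modally definable

If a class were modally definable it would be closed under surjective bounded morphisms (Goldblatt–Thomason).
The 8-cycle (worlds a,b,c,d,e,f,g,h with a→b→c→d→e→f→g→h→a) is antisymmetric. Sending even-indexed worlds to s and odd-indexed worlds to t is a surjective bounded morphism onto the two-world frame with s↔t, which is not antisymmetric.
Hence antisymmetry is not modally definable.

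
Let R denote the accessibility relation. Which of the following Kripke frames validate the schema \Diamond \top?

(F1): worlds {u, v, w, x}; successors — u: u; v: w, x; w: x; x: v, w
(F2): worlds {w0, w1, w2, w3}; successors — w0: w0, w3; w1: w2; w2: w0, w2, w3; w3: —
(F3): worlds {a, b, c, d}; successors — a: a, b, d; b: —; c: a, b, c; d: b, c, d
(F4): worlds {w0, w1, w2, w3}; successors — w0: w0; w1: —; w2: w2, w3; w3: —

This is the axiom for seriality; its first-order frame correspondent is \forall x \exists y Rxy.
(F1): condition met.
(F2): fails — world w3 has no successor.
(F3): fails — world b has no successor.
(F4): fails — world w1 has no successor.
Valid on: (F1).

(F1)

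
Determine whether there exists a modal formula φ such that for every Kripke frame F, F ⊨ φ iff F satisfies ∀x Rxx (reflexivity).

This is a Sahlqvist condition; the T axiom □r → r defines it.
Suppose □r→r is valid. At any x set V(r)={w : Rxw}. Then □r holds at x, so r holds at x, i.e. Rxx.

Yes, by □r → r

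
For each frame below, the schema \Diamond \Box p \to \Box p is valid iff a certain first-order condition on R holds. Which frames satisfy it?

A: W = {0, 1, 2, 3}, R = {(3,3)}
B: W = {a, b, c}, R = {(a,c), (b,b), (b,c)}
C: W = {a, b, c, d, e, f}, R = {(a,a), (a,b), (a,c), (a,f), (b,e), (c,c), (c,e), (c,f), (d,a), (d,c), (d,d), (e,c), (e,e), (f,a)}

A

The schema corresponds to a generalized confluence (Geach) condition: \forall x \forall y \forall z ((xRy \wedge xRz) \to \exists w (yRw \wedge z = w)).
A: ✓.
B: fails — aRc, aRc but no w with cRw and c=w.
C: fails — aRb, aRa but no w with bRw and a=w.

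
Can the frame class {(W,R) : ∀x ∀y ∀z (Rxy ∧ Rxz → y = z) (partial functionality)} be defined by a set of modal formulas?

Yes — defined by ◇p → □p

The condition is partial functionality. A defining modal formula is ◇p → □p.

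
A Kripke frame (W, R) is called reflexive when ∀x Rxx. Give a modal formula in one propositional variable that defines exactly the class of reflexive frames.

The condition is reflexivity. The T schema □q → q defines it.

□q → q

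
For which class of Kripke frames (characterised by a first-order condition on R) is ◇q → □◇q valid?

Suppose ◇q→□◇q is valid. Take Rxy, Rxz and set V(q)={y}. Then ◇q at x, so □◇q at x, so ◇q at z, so some w with Rzw has q; w=y, i.e. Rzy. By symmetry of the argument, Ryz.

the Euclidean property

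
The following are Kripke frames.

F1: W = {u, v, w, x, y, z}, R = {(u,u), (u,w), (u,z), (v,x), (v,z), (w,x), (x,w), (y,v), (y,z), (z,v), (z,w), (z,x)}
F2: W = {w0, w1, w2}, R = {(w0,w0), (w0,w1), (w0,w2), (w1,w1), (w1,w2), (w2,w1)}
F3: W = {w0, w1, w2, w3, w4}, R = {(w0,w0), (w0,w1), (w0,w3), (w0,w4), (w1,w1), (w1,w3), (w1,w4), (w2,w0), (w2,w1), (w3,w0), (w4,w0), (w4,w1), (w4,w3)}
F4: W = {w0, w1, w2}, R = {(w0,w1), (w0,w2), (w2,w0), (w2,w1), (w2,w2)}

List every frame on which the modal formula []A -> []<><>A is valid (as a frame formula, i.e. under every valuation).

F1, F2, F3

Frame correspondent (Sahlqvist): forall x forall z (xRz -> exists w (xRw & z R^2 w)) — i.e. a generalized confluence (Geach) condition.
F1: satisfies the condition.
F2: satisfies the condition.
F3: satisfies the condition.
F4: fails — w0Rw1 but no w with w0Rw and w1R²w.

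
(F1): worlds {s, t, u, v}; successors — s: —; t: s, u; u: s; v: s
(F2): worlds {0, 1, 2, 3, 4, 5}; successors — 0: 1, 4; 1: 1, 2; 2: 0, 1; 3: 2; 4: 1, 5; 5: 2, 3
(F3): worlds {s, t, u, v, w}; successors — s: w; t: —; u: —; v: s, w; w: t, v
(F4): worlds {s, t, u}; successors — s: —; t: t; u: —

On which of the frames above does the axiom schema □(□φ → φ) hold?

(F4)

This is the axiom for shift-reflexivity; its first-order frame correspondent is ∀x ∀y (Rxy → Ryy).
(F1): fails — Rus but not Rss.
(F2): fails — R32 but not R22.
(F3): fails — Rwt but not Rtt.
(F4): ✓.
Valid on: (F4).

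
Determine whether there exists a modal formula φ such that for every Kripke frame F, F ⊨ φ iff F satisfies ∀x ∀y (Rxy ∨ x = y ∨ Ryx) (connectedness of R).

Any modally definable frame class is closed under disjoint unions.
Take 4 disjoint single-world reflexive frames: each is trivially connected, but their disjoint union has 4 worlds with no edge between distinct components, so it is not connected.
Hence connectedness of R is not modally definable.

Not definable by any modal formula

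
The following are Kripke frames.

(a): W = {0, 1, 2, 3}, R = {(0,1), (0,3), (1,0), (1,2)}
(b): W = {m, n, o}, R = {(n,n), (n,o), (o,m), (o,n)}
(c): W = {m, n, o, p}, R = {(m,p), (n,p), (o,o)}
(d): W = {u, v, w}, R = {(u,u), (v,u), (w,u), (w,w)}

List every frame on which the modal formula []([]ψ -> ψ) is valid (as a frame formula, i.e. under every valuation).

(d)

The schema corresponds to shift-reflexivity: forall x forall y (Rxy -> Ryy).
(a): fails — R12 but not R22.
(b): fails — Rom but not Rmm.
(c): fails — Rnp but not Rpp.
(d): satisfies the condition.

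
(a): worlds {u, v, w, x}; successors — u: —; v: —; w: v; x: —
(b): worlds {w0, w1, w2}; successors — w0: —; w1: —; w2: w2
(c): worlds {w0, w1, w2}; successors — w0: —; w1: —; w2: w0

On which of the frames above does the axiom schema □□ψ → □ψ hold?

The schema corresponds to density: ∀x ∀y (Rxy → ∃z (Rxz ∧ Rzy)).
(a): fails — Rwv but no z with Rwz and Rzv.
(b): satisfies the condition.
(c): fails — Rw2w0 but no z with Rw2z and Rzw0.

(b)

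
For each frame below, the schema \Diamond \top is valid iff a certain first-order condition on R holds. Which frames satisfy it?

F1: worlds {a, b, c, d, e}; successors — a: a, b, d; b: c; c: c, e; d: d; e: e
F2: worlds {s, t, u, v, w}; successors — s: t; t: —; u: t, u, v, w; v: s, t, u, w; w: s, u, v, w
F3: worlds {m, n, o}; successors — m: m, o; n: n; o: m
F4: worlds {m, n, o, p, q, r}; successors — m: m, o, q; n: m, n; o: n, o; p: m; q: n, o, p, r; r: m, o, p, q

The schema corresponds to seriality: \forall x \exists y Rxy.
F1: ✓.
F2: fails — world t has no successor.
F3: ✓.
F4: ✓.

F1, F3, F4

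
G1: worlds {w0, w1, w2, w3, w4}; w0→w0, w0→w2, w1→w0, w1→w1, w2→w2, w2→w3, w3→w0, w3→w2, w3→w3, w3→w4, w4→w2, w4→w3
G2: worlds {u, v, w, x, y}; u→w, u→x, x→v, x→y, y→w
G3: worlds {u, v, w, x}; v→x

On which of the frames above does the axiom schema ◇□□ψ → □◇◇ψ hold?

G1

Frame correspondent (Sahlqvist): ∀x ∀y ∀z ((xRy ∧ xRz) → ∃w (yR²w ∧ zR²w)) — i.e. a generalized confluence (Geach) condition.
G1: satisfies the condition.
G2: fails — uRw, uRw but no t with wR²t and wR²t.
G3: fails — vRx, vRx but no t with xR²t and xR²t.
Valid on: G1.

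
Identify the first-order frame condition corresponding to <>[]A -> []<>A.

convergence: forall x forall y forall z (Rxy & Rxz -> exists w (Ryw & Rzw))

This is the .2 axiom.
It corresponds to convergence: forall x forall y forall z (Rxy & Rxz -> exists w (Ryw & Rzw)).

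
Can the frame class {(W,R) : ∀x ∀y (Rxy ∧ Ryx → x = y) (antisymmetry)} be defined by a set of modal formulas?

Any modally definable frame class is closed under surjective bounded morphisms.
The 4-cycle (worlds s,t,u,v with s→t→u→v→s) is antisymmetric. Sending even-indexed worlds to s and odd-indexed worlds to t is a surjective bounded morphism onto the two-world frame with s↔t, which is not antisymmetric.
So no modal formula (or set of formulas) defines exactly the antisymmetric frames.

No — not modally definable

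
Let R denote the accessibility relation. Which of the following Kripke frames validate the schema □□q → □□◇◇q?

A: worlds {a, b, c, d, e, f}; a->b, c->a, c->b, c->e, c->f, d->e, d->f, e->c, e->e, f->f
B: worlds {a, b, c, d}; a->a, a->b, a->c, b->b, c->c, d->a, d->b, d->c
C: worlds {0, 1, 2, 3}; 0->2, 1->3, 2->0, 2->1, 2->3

The schema corresponds to a generalized confluence (Geach) condition: ∀x ∀z (xR²z → ∃w (xR²w ∧ zR²w)).
A: fails — cR²b but no w with cR²w and bR²w.
B: satisfies the condition.
C: fails — 0R²1 but no w with 0R²w and 1R²w.
Valid on: B.

B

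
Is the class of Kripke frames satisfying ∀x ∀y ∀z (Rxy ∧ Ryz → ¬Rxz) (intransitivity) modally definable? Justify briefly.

If a class were modally definable it would be closed under surjective bounded morphisms (Goldblatt–Thomason).
The 3-cycle (worlds 0,1,2 with 0→1→2→0) is intransitive. Mapping every world to a single reflexive point • is a surjective bounded morphism; the reflexive point is not intransitive (R••∧R•• but R••).
Hence intransitivity is not modally definable.

No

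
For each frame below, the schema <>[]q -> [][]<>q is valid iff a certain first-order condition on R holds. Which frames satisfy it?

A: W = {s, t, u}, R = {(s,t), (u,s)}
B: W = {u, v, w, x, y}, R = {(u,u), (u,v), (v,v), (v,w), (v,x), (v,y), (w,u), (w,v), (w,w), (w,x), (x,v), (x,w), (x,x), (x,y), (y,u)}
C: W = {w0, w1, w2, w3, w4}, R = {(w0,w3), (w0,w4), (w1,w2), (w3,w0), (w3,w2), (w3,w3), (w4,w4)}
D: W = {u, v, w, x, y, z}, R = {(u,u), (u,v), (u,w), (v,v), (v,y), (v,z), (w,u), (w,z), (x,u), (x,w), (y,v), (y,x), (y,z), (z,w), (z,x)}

none

The schema corresponds to a generalized confluence (Geach) condition: forall x forall y forall z ((xRy & x R^2 z) -> exists w (yRw & zRw)).
A: fails — uRs, uR²t but no w with sRw and tRw.
B: fails — uRv, uR²y but no t with vRt and yRt.
C: fails — w0Rw3, w0R²w2 but no w with w3Rw and w2Rw.
D: fails — uRv, uR²z but no t with vRt and zRt.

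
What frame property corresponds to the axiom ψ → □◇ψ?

symmetry

Suppose ψ→□◇ψ is valid. Take Rxy and set V(ψ)={x}. Then ψ at x, so □◇ψ at x, so ◇ψ at y, so some z with Ryz has ψ; z=x, i.e. Ryx.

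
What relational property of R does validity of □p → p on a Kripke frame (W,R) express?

This schema is the T axiom.
It corresponds to reflexivity: ∀x Rxx.

reflexivity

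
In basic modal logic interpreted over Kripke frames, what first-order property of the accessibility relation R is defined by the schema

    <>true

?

◇⊤ holds at w iff w has a successor, so frame-validity of ◇⊤ is exactly seriality. Equivalently via □p → ◇p:
Suppose □p→◇p is valid. At any x set V(p)=W. Then □p at x, so ◇p at x, so x has a successor.

seriality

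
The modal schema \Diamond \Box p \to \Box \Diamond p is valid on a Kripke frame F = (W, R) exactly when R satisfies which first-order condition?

convergence: \forall x \forall y \forall z (Rxy \wedge Rxz \to \exists w (Ryw \wedge Rzw))

This is the .2 axiom.
It corresponds to convergence: \forall x \forall y \forall z (Rxy \wedge Rxz \to \exists w (Ryw \wedge Rzw)).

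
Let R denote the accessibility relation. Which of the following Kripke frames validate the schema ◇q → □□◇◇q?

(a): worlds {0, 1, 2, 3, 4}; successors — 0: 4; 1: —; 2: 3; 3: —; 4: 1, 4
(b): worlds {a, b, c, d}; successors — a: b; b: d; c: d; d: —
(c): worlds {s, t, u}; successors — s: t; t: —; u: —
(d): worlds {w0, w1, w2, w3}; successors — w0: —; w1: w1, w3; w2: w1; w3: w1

Frame correspondent (Sahlqvist): ∀x ∀y ∀z ((xRy ∧ xR²z) → ∃w (y = w ∧ zR²w)) — i.e. a generalized confluence (Geach) condition.
(a): fails — 0R4, 0R²1 but no w with 4=w and 1R²w.
(b): fails — aRb, aR²d but no w with b=w and dR²w.
(c): holds.
(d): holds.
Valid on: (c), (d).

(c), (d)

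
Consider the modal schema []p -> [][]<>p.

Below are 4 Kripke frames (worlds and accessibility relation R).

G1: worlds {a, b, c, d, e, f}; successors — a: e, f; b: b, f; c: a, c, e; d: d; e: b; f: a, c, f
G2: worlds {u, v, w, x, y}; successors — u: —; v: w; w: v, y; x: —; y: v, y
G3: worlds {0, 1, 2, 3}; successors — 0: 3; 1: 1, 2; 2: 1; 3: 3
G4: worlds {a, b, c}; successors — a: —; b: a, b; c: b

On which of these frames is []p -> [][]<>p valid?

Frame correspondent (Sahlqvist): forall x forall z (x R^2 z -> exists w (xRw & zRw)) — i.e. a generalized confluence (Geach) condition.
G1: fails — bR²c but no w with bRw and cRw.
G2: fails — vR²y but no t with vRt and yRt.
G3: ✓.
G4: fails — bR²a but no w with bRw and aRw.
Valid on: G3.

G3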